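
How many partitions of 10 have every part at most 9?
Let r_j(i) = number of partitions of i into parts ≤ j, for i = 0..10. r_1(i) = 1 for all i; r_j(i) = r_{j-1}(i) + r_j(i-j). Rows j = 2..9: ≤2: 1 1 2 2 3 3 4 4 5 5 6; ≤3: 1 1 2 3 4 5 7 8 10 12 14; ≤4: 1 1 2 3 5 6 9 11 15 18 23; ≤5: 1 1 2 3 5 7 10 13 18 23 30; ≤6: 1 1 2 3 5 7 11 14 20 26 35; ≤7: 1 1 2 3 5 7 11 15 21 28 38; ≤8: 1 1 2 3 5 7 11 15 22 29 40; ≤9: 1 1 2 3 5 7 11 15 22 30 41. r_9(10) = 41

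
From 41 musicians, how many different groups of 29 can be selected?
C(41,29) = 41!/(29!×12!) = 7898654920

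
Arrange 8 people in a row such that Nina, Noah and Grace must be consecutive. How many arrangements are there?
Treat the 3 as one block: (8-3+1)! × 3! = 720 × 6 = 4320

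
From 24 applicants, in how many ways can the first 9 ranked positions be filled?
P(24,9) = 24!/(24-9)! = 474467051520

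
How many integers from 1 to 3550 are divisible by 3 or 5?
⌊3550/3⌋ + ⌊3550/5⌋ - ⌊3550/15⌋ = 1183 + 710 - 236 = 1657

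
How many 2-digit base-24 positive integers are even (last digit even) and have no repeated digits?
Last∈{0,2,4,6,8,10,12,14,16,18,20,22}. Last=0: 23. Last nonzero: 11×22×P(22,0) = 242. Total = 265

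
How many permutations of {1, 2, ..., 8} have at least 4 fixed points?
Exactly j fixed points: C(8,j)·!(8-j); sum over j ≥ 4 (derangement numbers via !m = (m-1)·(!(m-1) + !(m-2)): !0..!4 = 1, 0, 1, 2, 9). Σ_{j=4}^{8} C(8,j)·!(8-j) = C(8,4)·!4 + C(8,5)·!3 + C(8,6)·!2 + C(8,7)·!1 + C(8,8)·!0 = 70·9 + 56·2 + 28·1 + 8·0 + 1·1 = 771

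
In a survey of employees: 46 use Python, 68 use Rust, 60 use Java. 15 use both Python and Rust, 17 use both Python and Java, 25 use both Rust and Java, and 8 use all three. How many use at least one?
|A∪B∪C| = 46+68+60-15-17-25+8 = 125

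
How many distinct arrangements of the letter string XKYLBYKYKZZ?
11! / (3! × 2! × 1! × 3! × 1! × 1!) = 554400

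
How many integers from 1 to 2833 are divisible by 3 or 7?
⌊2833/3⌋ + ⌊2833/7⌋ - ⌊2833/21⌋ = 944 + 404 - 134 = 1214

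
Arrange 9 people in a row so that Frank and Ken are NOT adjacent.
Total - adjacent = 9! - (9-1)!×2 = 362880 - 80640 = 282240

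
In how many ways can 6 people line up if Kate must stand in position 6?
Fix one position: (6-1)! = 120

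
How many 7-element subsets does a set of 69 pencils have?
C(69,7) = 69!/(7!×62!) = 1078897248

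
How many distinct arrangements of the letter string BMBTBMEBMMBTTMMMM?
17! / (3! × 5! × 1! × 8!) = 12252240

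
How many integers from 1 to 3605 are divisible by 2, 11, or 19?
⌊3605/2⌋+⌊3605/11⌋+⌊3605/19⌋ - ⌊3605/22⌋-⌊3605/38⌋-⌊3605/209⌋ + ⌊3605/418⌋ = 1802+327+189 - 163-94-17 + 8 = 2052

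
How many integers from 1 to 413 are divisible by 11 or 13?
⌊413/11⌋ + ⌊413/13⌋ - ⌊413/143⌋ = 37 + 31 - 2 = 66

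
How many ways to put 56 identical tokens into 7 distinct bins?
C(56+7-1, 7-1) = C(62, 6) = 61474519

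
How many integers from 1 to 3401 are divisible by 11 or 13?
⌊3401/11⌋ + ⌊3401/13⌋ - ⌊3401/143⌋ = 309 + 261 - 23 = 547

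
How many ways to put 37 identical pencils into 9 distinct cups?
C(37+9-1, 9-1) = C(45, 8) = 215553195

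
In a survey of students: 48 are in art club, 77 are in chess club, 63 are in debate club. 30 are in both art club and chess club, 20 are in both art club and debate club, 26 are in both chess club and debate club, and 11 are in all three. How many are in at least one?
|A∪B∪C| = 48+77+63-30-20-26+11 = 123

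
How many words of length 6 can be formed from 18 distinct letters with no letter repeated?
P(18,6) = 18!/(18-6)! = 13366080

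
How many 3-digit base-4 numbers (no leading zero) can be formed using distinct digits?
First digit: 3 choices (nonzero). Then descending: 3 × 3 × 2 = 18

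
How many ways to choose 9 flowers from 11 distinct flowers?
C(11,9) = 11!/(9!×2!) = 55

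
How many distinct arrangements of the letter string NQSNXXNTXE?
10! / (1! × 3! × 3! × 1! × 1! × 1!) = 100800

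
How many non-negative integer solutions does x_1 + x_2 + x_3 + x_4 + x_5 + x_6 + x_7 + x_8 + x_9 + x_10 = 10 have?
C(10+10-1, 10-1) = C(19, 9) = 92378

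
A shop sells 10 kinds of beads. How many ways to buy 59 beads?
C(59+10-1, 10-1) = C(68, 9) = 49280065120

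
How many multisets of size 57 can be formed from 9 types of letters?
C(57+9-1, 9-1) = C(65, 8) = 5047381560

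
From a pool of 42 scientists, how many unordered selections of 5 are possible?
C(42,5) = 42!/(5!×37!) = 850668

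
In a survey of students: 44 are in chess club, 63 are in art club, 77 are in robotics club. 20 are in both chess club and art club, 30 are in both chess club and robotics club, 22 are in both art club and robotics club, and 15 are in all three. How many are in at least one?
|A∪B∪C| = 44+63+77-20-30-22+15 = 127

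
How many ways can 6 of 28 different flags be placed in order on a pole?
P(28,6) = 28!/(28-6)! = 271252800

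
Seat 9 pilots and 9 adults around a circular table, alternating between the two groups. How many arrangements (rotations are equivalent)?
Fix one of the pilots: (9-1)! ways for the remaining pilots, × 9! ways for the adults = 40320 × 362880 = 14631321600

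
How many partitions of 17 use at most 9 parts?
By conjugation, equals partitions of 17 into parts ≤ 9. Let r_j(i) = number of partitions of i into parts ≤ j, for i = 0..17. r_1(i) = 1 for all i; r_j(i) = r_{j-1}(i) + r_j(i-j). Rows j = 2..9: ≤2: 1 1 2 2 3 3 4 4 5 5 6 6 7 7 8 8 9 9; ≤3: 1 1 2 3 4 5 7 8 10 12 14 16 19 21 24 27 30 33; ≤4: 1 1 2 3 5 6 9 11 15 18 23 27 34 39 47 54 64 72; ≤5: 1 1 2 3 5 7 10 13 18 23 30 37 47 57 70 84 101 119; ≤6: 1 1 2 3 5 7 11 14 20 26 35 44 58 71 90 110 136 163; ≤7: 1 1 2 3 5 7 11 15 21 28 38 49 65 82 105 131 164 201; ≤8: 1 1 2 3 5 7 11 15 22 29 40 52 70 89 116 146 186 230; ≤9: 1 1 2 3 5 7 11 15 22 30 41 54 73 94 123 157 201 252. r_9(17) = 252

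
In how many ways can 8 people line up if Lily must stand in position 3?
Fix one position: (8-1)! = 5040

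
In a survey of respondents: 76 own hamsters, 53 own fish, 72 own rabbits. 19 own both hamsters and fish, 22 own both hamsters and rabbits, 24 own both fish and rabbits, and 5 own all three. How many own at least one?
|A∪B∪C| = 76+53+72-19-22-24+5 = 141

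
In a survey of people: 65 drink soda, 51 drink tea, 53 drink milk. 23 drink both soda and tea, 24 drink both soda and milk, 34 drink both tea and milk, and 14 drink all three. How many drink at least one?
|A∪B∪C| = 65+51+53-23-24-34+14 = 102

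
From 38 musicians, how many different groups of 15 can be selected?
C(38,15) = 38!/(15!×23!) = 15471286560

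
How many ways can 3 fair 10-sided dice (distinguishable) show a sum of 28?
Coefficient of x^28 in (x + x² + ... + x^10)^3. By inclusion-exclusion on dice exceeding 10: Σ_j (-1)^j C(3,j)·C(28-1-10j, 2) = C(3,0)·C(27,2) - C(3,1)·C(17,2) + C(3,2)·C(7,2) = 1·351 - 3·136 + 3·21 = 6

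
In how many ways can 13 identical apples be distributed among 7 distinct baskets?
C(13+7-1, 7-1) = C(19, 6) = 27132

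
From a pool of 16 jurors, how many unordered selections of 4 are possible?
C(16,4) = 16!/(4!×12!) = 1820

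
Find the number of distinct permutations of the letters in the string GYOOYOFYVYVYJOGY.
16! / (4! × 2! × 6! × 2! × 1! × 1!) = 302702400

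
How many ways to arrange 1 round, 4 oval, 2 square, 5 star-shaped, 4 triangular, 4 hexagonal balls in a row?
20! / (1! × 4! × 2! × 5! × 4! × 4!) = 733296564000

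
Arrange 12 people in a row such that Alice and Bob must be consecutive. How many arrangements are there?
Treat the 2 as one block: (12-2+1)! × 2! = 39916800 × 2 = 79833600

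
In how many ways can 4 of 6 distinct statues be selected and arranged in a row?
P(6,4) = 6!/(6-4)! = 360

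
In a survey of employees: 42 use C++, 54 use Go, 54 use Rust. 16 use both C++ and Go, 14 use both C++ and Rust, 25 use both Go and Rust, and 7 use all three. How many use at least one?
|A∪B∪C| = 42+54+54-16-14-25+7 = 102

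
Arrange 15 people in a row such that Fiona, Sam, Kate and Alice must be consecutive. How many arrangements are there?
Treat the 4 as one block: (15-4+1)! × 4! = 479001600 × 24 = 11496038400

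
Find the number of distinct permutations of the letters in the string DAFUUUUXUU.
10! / (1! × 1! × 1! × 1! × 6!) = 5040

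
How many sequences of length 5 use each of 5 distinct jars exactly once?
5! = 120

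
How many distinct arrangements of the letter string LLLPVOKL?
8! / (1! × 1! × 1! × 4! × 1!) = 1680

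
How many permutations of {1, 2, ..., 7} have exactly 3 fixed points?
Choose the 3 fixed points C(7,3) = 35, derange the rest: !4 = Σ_{j=0}^{4} (-1)^j·4!/j! = 24 - 24 + 12 - 4 + 1 = 9. Product = 35 × 9 = 315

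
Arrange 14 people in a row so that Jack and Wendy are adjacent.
Treat as block: (14-1)! × 2! = 6227020800 × 2 = 12454041600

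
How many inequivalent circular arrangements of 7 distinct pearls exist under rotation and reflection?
(7-1)!/2 = 720/2 = 360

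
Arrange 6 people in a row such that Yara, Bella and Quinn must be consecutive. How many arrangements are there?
Treat the 3 as one block: (6-3+1)! × 3! = 24 × 6 = 144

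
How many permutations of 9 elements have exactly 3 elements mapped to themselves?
Choose the 3 fixed points C(9,3) = 84, derange the rest: !6 = Σ_{j=0}^{6} (-1)^j·6!/j! = 720 - 720 + 360 - 120 + 30 - 6 + 1 = 265. Product = 84 × 265 = 22260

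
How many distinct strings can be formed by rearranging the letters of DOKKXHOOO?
9! / (1! × 2! × 4! × 1! × 1!) = 7560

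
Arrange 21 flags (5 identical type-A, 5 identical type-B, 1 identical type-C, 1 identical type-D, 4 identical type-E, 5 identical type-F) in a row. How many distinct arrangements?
21! / (5! × 5! × 1! × 1! × 4! × 5!) = 1231938227520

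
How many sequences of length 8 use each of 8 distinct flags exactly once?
8! = 40320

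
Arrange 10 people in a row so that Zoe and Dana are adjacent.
Treat as block: (10-1)! × 2! = 362880 × 2 = 725760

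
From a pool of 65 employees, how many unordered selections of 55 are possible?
C(65,55) = 65!/(55!×10!) = 179013799328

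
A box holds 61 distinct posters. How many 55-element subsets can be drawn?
C(61,55) = 61!/(55!×6!) = 55525372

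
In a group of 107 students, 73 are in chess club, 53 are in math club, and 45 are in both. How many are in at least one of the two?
|A∪B| = |A| + |B| - |A∩B| = 73 + 53 - 45 = 81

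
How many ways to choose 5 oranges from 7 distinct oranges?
C(7,5) = 7!/(5!×2!) = 21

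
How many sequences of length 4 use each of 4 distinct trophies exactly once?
4! = 24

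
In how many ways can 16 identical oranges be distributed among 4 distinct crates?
C(16+4-1, 4-1) = C(19, 3) = 969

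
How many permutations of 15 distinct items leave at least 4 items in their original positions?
Exactly j fixed points: C(15,j)·!(15-j); sum over j ≥ 4 (derangement numbers via !m = (m-1)·(!(m-1) + !(m-2)): !0..!11 = 1, 0, 1, 2, 9, 44, 265, 1854, 14833, 133496, 1334961, 14684570). Σ_{j=4}^{15} C(15,j)·!(15-j) = C(15,4)·!11 + C(15,5)·!10 + C(15,6)·!9 + C(15,7)·!8 + C(15,8)·!7 + C(15,9)·!6 + C(15,10)·!5 + C(15,11)·!4 + C(15,12)·!3 + C(15,13)·!2 + C(15,14)·!1 + C(15,15)·!0 = 1365·14684570 + 3003·1334961 + 5005·133496 + 6435·14833 + 6435·1854 + 5005·265 + 3003·44 + 1365·9 + 455·2 + 105·1 + 15·0 + 1·1 = 24830326016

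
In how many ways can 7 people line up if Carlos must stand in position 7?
Fix one position: (7-1)! = 720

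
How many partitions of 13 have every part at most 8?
Let r_j(i) = number of partitions of i into parts ≤ j, for i = 0..13. r_1(i) = 1 for all i; r_j(i) = r_{j-1}(i) + r_j(i-j). Rows j = 2..8: ≤2: 1 1 2 2 3 3 4 4 5 5 6 6 7 7; ≤3: 1 1 2 3 4 5 7 8 10 12 14 16 19 21; ≤4: 1 1 2 3 5 6 9 11 15 18 23 27 34 39; ≤5: 1 1 2 3 5 7 10 13 18 23 30 37 47 57; ≤6: 1 1 2 3 5 7 11 14 20 26 35 44 58 71; ≤7: 1 1 2 3 5 7 11 15 21 28 38 49 65 82; ≤8: 1 1 2 3 5 7 11 15 22 29 40 52 70 89. r_8(13) = 89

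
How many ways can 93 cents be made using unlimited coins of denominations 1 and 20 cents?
Coefficient of x^93 in 1/(1-x^1) · 1/(1-x^20). Use j coins of 20 for j = 0..⌊93/20⌋ = 4, the rest in 1s: 4 + 1 = 5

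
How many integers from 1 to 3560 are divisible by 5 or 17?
⌊3560/5⌋ + ⌊3560/17⌋ - ⌊3560/85⌋ = 712 + 209 - 41 = 880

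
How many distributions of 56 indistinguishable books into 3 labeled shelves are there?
C(56+3-1, 3-1) = C(58, 2) = 1653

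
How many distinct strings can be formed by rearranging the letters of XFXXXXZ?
7! / (1! × 1! × 5!) = 42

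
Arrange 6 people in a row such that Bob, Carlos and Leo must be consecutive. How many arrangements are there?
Treat the 3 as one block: (6-3+1)! × 3! = 24 × 6 = 144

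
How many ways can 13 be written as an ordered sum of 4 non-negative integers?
C(13+4-1, 4-1) = C(16, 3) = 560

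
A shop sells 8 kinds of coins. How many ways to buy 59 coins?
C(59+8-1, 8-1) = C(66, 7) = 778789440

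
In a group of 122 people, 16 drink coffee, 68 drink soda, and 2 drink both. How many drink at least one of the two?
|A∪B| = |A| + |B| - |A∩B| = 16 + 68 - 2 = 82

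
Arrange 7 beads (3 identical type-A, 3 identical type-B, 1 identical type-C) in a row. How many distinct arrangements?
7! / (3! × 3! × 1!) = 140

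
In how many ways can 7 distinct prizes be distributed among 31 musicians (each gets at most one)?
P(31,7) = 31!/(31-7)! = 13253058000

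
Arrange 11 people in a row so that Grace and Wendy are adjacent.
Treat as block: (11-1)! × 2! = 3628800 × 2 = 7257600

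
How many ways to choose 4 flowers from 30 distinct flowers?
C(30,4) = 30!/(4!×26!) = 27405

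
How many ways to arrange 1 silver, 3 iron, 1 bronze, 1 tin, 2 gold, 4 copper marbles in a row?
12! / (1! × 3! × 1! × 1! × 2! × 4!) = 1663200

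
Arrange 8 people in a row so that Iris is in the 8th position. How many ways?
Fix one position: (8-1)! = 5040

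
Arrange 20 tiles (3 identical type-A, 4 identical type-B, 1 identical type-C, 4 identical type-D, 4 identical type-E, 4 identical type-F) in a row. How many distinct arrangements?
20! / (3! × 4! × 1! × 4! × 4! × 4!) = 1222160940000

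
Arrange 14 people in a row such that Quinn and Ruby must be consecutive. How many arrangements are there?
Treat the 2 as one block: (14-2+1)! × 2! = 6227020800 × 2 = 12454041600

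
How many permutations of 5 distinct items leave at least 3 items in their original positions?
Exactly j fixed points: C(5,j)·!(5-j); sum over j ≥ 3 (derangement numbers via !m = (m-1)·(!(m-1) + !(m-2)): !0..!2 = 1, 0, 1). Σ_{j=3}^{5} C(5,j)·!(5-j) = C(5,3)·!2 + C(5,4)·!1 + C(5,5)·!0 = 10·1 + 5·0 + 1·1 = 11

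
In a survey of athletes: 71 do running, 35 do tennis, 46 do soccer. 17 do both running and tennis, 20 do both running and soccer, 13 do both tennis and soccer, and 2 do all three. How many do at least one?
|A∪B∪C| = 71+35+46-17-20-13+2 = 104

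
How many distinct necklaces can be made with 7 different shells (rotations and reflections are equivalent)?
(7-1)!/2 = 720/2 = 360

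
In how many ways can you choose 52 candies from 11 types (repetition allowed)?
C(52+11-1, 11-1) = C(62, 10) = 107518933731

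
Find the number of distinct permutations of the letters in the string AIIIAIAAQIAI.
12! / (1! × 5! × 6!) = 5544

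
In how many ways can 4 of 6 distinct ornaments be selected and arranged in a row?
P(6,4) = 6!/(6-4)! = 360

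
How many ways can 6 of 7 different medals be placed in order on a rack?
P(7,6) = 7!/(7-6)! = 5040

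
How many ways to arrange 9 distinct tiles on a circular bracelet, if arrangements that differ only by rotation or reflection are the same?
(9-1)!/2 = 40320/2 = 20160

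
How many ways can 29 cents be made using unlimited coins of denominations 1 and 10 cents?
Coefficient of x^29 in 1/(1-x^1) · 1/(1-x^10). Use j coins of 10 for j = 0..⌊29/10⌋ = 2, the rest in 1s: 2 + 1 = 3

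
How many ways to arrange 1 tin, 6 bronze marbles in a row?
7! / (1! × 6!) = 7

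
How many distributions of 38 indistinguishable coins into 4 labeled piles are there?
C(38+4-1, 4-1) = C(41, 3) = 10660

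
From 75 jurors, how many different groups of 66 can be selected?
C(75,66) = 75!/(66!×9!) = 125595622175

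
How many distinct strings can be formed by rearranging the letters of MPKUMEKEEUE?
11! / (2! × 2! × 4! × 2! × 1!) = 207900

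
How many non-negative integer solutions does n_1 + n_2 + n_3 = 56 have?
C(56+3-1, 3-1) = C(58, 2) = 1653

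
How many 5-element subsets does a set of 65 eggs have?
C(65,5) = 65!/(5!×60!) = 8259888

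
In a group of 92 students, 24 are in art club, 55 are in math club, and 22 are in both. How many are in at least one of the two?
|A∪B| = |A| + |B| - |A∩B| = 24 + 55 - 22 = 57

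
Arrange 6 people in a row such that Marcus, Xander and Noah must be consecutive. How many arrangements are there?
Treat the 3 as one block: (6-3+1)! × 3! = 24 × 6 = 144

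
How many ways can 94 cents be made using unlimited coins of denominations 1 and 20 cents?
Coefficient of x^94 in 1/(1-x^1) · 1/(1-x^20). Use j coins of 20 for j = 0..⌊94/20⌋ = 4, the rest in 1s: 4 + 1 = 5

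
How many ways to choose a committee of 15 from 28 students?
C(28,15) = 28!/(15!×13!) = 37442160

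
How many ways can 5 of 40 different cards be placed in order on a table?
P(40,5) = 40!/(40-5)! = 78960960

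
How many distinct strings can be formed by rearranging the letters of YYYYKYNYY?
9! / (1! × 7! × 1!) = 72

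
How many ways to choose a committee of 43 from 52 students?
C(52,43) = 52!/(43!×9!) = 3679075400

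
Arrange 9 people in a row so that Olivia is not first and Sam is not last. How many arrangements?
By inclusion-exclusion: 9! - 2×(9-1)! + (9-2)! = 362880 - 80640 + 5040 = 287280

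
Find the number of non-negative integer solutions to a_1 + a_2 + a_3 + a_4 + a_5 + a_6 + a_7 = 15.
C(15+7-1, 7-1) = C(21, 6) = 54264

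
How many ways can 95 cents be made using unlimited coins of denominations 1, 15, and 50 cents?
Coefficient of x^95 in 1/(1-x^1) · 1/(1-x^15) · 1/(1-x^50). Case on j = number of 50-cent coins (j = 0..1); remainder r = 95 - 50j is made from {1,15} in ⌊r/15⌋+1 ways. r = 95, 45 → 7 + 4 = 11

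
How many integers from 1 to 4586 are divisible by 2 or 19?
⌊4586/2⌋ + ⌊4586/19⌋ - ⌊4586/38⌋ = 2293 + 241 - 120 = 2414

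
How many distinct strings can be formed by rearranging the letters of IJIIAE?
6! / (1! × 1! × 3! × 1!) = 120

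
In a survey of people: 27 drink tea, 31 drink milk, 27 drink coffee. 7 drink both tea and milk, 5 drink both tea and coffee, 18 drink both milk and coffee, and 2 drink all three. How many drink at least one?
|A∪B∪C| = 27+31+27-7-5-18+2 = 57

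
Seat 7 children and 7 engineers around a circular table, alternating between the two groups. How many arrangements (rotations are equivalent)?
Fix one of the children: (7-1)! ways for the remaining children, × 7! ways for the engineers = 720 × 5040 = 3628800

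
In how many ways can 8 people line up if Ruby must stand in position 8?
Fix one position: (8-1)! = 5040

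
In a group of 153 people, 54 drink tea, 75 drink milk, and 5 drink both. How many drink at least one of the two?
|A∪B| = |A| + |B| - |A∩B| = 54 + 75 - 5 = 124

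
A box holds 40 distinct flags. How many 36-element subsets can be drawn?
C(40,36) = 40!/(36!×4!) = 91390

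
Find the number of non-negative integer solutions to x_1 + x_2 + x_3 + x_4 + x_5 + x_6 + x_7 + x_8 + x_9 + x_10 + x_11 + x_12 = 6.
C(6+12-1, 12-1) = C(17, 11) = 12376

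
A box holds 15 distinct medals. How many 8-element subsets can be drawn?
C(15,8) = 15!/(8!×7!) = 6435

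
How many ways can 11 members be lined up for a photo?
11! = 39916800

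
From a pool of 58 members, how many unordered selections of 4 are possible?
C(58,4) = 58!/(4!×54!) = 424270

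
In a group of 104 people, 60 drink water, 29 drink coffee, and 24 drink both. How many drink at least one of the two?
|A∪B| = |A| + |B| - |A∩B| = 60 + 29 - 24 = 65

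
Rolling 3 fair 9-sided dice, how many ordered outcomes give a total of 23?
Coefficient of x^23 in (x + x² + ... + x^9)^3. By inclusion-exclusion on dice exceeding 9: Σ_j (-1)^j C(3,j)·C(23-1-9j, 2) = C(3,0)·C(22,2) - C(3,1)·C(13,2) + C(3,2)·C(4,2) = 1·231 - 3·78 + 3·6 = 15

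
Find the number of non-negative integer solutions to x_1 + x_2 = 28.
C(28+2-1, 2-1) = C(29, 1) = 29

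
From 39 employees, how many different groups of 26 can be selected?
C(39,26) = 39!/(26!×13!) = 8122425444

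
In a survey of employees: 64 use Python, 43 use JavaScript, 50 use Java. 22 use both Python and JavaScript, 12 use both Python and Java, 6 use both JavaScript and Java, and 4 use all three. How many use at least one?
|A∪B∪C| = 64+43+50-22-12-6+4 = 121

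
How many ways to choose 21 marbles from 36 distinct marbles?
C(36,21) = 36!/(21!×15!) = 5567902560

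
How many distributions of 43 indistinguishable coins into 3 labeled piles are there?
C(43+3-1, 3-1) = C(45, 2) = 990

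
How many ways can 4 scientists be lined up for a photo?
4! = 24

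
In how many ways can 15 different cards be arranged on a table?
15! = 1307674368000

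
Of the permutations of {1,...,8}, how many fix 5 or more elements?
Exactly j fixed points: C(8,j)·!(8-j); sum over j ≥ 5 (derangement numbers via !m = (m-1)·(!(m-1) + !(m-2)): !0..!3 = 1, 0, 1, 2). Σ_{j=5}^{8} C(8,j)·!(8-j) = C(8,5)·!3 + C(8,6)·!2 + C(8,7)·!1 + C(8,8)·!0 = 56·2 + 28·1 + 8·0 + 1·1 = 141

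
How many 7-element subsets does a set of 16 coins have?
C(16,7) = 16!/(7!×9!) = 11440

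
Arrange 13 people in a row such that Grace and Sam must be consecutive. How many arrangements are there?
Treat the 2 as one block: (13-2+1)! × 2! = 479001600 × 2 = 958003200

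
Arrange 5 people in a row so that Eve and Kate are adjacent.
Treat as block: (5-1)! × 2! = 24 × 2 = 48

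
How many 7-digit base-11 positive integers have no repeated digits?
First digit: 10 choices (nonzero). Then descending: 10 × 10 × 9 × 8 × 7 × 6 × 5 = 1512000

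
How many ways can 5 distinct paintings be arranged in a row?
5! = 120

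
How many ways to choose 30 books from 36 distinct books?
C(36,30) = 36!/(30!×6!) = 1947792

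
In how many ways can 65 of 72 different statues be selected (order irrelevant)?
C(72,65) = 72!/(65!×7!) = 1473109704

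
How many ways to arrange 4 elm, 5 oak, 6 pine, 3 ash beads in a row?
18! / (4! × 5! × 6! × 3!) = 514594080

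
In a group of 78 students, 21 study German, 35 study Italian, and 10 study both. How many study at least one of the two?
|A∪B| = |A| + |B| - |A∩B| = 21 + 35 - 10 = 46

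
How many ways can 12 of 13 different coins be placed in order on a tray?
P(13,12) = 13!/(13-12)! = 6227020800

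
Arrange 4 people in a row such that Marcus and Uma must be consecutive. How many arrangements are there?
Treat the 2 as one block: (4-2+1)! × 2! = 6 × 2 = 12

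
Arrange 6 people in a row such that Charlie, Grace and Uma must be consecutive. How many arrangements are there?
Treat the 3 as one block: (6-3+1)! × 3! = 24 × 6 = 144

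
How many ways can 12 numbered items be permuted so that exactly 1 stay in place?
Choose the 1 fixed point C(12,1) = 12, derange the rest: !11 = Σ_{j=0}^{11} (-1)^j·11!/j! = 39916800 - 39916800 + 19958400 - 6652800 + 1663200 - 332640 + 55440 - 7920 + 990 - 110 + 11 - 1 = 14684570. Product = 12 × 14684570 = 176214840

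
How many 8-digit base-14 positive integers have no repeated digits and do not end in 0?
Last digit: 13 nonzero choices. First digit: 12 (nonzero, ≠last). Middle 6: P(12,6) = 665280. Total = 103783680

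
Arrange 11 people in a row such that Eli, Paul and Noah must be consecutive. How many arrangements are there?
Treat the 3 as one block: (11-3+1)! × 3! = 362880 × 6 = 2177280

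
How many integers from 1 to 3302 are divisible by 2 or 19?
⌊3302/2⌋ + ⌊3302/19⌋ - ⌊3302/38⌋ = 1651 + 173 - 86 = 1738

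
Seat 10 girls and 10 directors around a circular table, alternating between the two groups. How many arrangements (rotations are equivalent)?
Fix one of the girls: (10-1)! ways for the remaining girls, × 10! ways for the directors = 362880 × 3628800 = 1316818944000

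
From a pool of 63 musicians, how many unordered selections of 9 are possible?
C(63,9) = 63!/(9!×54!) = 23667689815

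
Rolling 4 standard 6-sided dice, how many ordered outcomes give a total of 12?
Coefficient of x^12 in (x + x² + ... + x^6)^4. By inclusion-exclusion on dice exceeding 6: Σ_j (-1)^j C(4,j)·C(12-1-6j, 3) = C(4,0)·C(11,3) - C(4,1)·C(5,3) = 1·165 - 4·10 = 125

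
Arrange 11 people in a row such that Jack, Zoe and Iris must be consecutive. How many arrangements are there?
Treat the 3 as one block: (11-3+1)! × 3! = 362880 × 6 = 2177280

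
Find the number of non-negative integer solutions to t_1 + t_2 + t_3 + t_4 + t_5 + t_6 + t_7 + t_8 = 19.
C(19+8-1, 8-1) = C(26, 7) = 657800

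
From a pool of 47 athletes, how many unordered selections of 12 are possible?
C(47,12) = 47!/(12!×35!) = 52251400851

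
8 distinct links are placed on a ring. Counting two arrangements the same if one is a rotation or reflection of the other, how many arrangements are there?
(8-1)!/2 = 5040/2 = 2520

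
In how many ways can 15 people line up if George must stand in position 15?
Fix one position: (15-1)! = 87178291200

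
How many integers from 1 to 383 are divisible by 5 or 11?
⌊383/5⌋ + ⌊383/11⌋ - ⌊383/55⌋ = 76 + 34 - 6 = 104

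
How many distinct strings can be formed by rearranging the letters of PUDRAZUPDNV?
11! / (1! × 1! × 2! × 2! × 1! × 1! × 2! × 1!) = 4989600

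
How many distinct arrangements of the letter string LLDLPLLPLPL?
11! / (7! × 1! × 3!) = 1320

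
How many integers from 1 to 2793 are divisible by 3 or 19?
⌊2793/3⌋ + ⌊2793/19⌋ - ⌊2793/57⌋ = 931 + 147 - 49 = 1029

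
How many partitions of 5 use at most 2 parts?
By conjugation, equals partitions of 5 into parts ≤ 2. Let r_j(i) = number of partitions of i into parts ≤ j, for i = 0..5. r_1(i) = 1 for all i; r_j(i) = r_{j-1}(i) + r_j(i-j). Rows j = 2..2: ≤2: 1 1 2 2 3 3. r_2(5) = 3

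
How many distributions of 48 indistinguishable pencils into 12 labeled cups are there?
C(48+12-1, 12-1) = C(59, 11) = 279871768995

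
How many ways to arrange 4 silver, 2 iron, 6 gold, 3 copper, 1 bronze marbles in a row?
16! / (4! × 2! × 6! × 3! × 1!) = 100900800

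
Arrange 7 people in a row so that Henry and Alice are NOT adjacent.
Total - adjacent = 7! - (7-1)!×2 = 5040 - 1440 = 3600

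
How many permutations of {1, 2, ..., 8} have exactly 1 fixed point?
Choose the 1 fixed point C(8,1) = 8, derange the rest: !7 = Σ_{j=0}^{7} (-1)^j·7!/j! = 5040 - 5040 + 2520 - 840 + 210 - 42 + 7 - 1 = 1854. Product = 8 × 1854 = 14832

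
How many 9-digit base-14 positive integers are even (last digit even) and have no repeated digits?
Last∈{0,2,4,6,8,10,12}. Last=0: 51891840. Last nonzero: 6×12×P(12,7) = 287400960. Total = 339292800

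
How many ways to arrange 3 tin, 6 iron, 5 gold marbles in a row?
14! / (3! × 6! × 5!) = 168168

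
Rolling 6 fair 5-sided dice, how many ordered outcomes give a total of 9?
Coefficient of x^9 in (x + x² + ... + x^5)^6. By inclusion-exclusion on dice exceeding 5: Σ_j (-1)^j C(6,j)·C(9-1-5j, 5) = C(6,0)·C(8,5) = 1·56 = 56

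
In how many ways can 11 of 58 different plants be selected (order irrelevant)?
C(58,11) = 58!/(11!×47!) = 227692286640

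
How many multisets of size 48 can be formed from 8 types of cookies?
C(48+8-1, 8-1) = C(55, 7) = 202927725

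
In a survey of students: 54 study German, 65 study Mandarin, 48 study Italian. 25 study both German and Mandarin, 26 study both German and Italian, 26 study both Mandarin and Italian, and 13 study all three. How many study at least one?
|A∪B∪C| = 54+65+48-25-26-26+13 = 103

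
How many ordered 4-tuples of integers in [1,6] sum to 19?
Coefficient of x^19 in (x + x² + ... + x^6)^4. By inclusion-exclusion on dice exceeding 6: Σ_j (-1)^j C(4,j)·C(19-1-6j, 3) = C(4,0)·C(18,3) - C(4,1)·C(12,3) + C(4,2)·C(6,3) = 1·816 - 4·220 + 6·20 = 56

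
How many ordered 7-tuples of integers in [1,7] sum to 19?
Coefficient of x^19 in (x + x² + ... + x^7)^7. By inclusion-exclusion on dice exceeding 7: Σ_j (-1)^j C(7,j)·C(19-1-7j, 6) = C(7,0)·C(18,6) - C(7,1)·C(11,6) = 1·18564 - 7·462 = 15330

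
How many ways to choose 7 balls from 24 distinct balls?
C(24,7) = 24!/(7!×17!) = 346104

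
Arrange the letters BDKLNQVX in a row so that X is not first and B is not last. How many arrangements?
By inclusion-exclusion: 8! - 2×(8-1)! + (8-2)! = 40320 - 10080 + 720 = 30960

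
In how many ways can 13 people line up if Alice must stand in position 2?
Fix one position: (13-1)! = 479001600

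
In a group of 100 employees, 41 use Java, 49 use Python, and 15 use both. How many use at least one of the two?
|A∪B| = |A| + |B| - |A∩B| = 41 + 49 - 15 = 75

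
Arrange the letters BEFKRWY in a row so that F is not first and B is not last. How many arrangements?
By inclusion-exclusion: 7! - 2×(7-1)! + (7-2)! = 5040 - 1440 + 120 = 3720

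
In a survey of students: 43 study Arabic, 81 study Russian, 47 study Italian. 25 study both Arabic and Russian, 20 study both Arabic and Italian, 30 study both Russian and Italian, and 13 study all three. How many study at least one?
|A∪B∪C| = 43+81+47-25-20-30+13 = 109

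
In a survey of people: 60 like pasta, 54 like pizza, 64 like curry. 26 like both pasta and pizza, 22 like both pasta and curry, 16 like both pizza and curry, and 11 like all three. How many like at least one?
|A∪B∪C| = 60+54+64-26-22-16+11 = 125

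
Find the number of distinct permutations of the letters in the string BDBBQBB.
7! / (5! × 1! × 1!) = 42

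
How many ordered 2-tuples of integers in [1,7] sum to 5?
Coefficient of x^5 in (x + x² + ... + x^7)^2. By inclusion-exclusion on dice exceeding 7: Σ_j (-1)^j C(2,j)·C(5-1-7j, 1) = C(2,0)·C(4,1) = 1·4 = 4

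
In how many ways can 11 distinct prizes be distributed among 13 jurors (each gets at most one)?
P(13,11) = 13!/(13-11)! = 3113510400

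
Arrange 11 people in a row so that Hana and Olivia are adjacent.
Treat as block: (11-1)! × 2! = 3628800 × 2 = 7257600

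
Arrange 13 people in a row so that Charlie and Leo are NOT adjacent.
Total - adjacent = 13! - (13-1)!×2 = 6227020800 - 958003200 = 5269017600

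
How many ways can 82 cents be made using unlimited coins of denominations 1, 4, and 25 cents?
Coefficient of x^82 in 1/(1-x^1) · 1/(1-x^4) · 1/(1-x^25). Case on j = number of 25-cent coins (j = 0..3); remainder r = 82 - 25j is made from {1,4} in ⌊r/4⌋+1 ways. r = 82, 57, 32, 7 → 21 + 15 + 9 + 2 = 47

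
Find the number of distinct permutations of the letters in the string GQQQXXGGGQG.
11! / (2! × 5! × 4!) = 6930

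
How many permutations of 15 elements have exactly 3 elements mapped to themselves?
Choose the 3 fixed points C(15,3) = 455, derange the rest: !12 = Σ_{j=0}^{12} (-1)^j·12!/j! = 479001600 - 479001600 + 239500800 - 79833600 + 19958400 - 3991680 + 665280 - 95040 + 11880 - 1320 + 132 - 12 + 1 = 176214841. Product = 455 × 176214841 = 80177752655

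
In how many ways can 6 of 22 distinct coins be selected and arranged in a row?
P(22,6) = 22!/(22-6)! = 53721360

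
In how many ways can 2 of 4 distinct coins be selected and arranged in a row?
P(4,2) = 4!/(4-2)! = 12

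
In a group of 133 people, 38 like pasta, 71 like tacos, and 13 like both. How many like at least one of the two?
|A∪B| = |A| + |B| - |A∩B| = 38 + 71 - 13 = 96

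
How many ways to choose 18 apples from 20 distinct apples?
C(20,18) = 20!/(18!×2!) = 190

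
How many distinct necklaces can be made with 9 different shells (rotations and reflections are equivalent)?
(9-1)!/2 = 40320/2 = 20160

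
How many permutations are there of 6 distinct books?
6! = 720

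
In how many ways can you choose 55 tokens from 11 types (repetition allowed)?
C(55+11-1, 11-1) = C(65, 10) = 179013799328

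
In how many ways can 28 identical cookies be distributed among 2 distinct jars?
C(28+2-1, 2-1) = C(29, 1) = 29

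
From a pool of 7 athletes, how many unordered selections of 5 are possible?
C(7,5) = 7!/(5!×2!) = 21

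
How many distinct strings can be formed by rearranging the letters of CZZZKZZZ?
8! / (1! × 1! × 6!) = 56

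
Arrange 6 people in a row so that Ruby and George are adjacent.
Treat as block: (6-1)! × 2! = 120 × 2 = 240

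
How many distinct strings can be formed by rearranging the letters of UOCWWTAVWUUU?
12! / (3! × 1! × 1! × 1! × 1! × 1! × 4!) = 3326400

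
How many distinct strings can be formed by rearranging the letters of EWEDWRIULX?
10! / (1! × 2! × 1! × 1! × 1! × 2! × 1! × 1!) = 907200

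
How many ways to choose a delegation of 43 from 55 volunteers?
C(55,43) = 55!/(43!×12!) = 438729741450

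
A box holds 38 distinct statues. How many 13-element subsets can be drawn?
C(38,13) = 38!/(13!×25!) = 5414950296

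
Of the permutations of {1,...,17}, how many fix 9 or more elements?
Exactly j fixed points: C(17,j)·!(17-j); sum over j ≥ 9 (derangement numbers via !m = (m-1)·(!(m-1) + !(m-2)): !0..!8 = 1, 0, 1, 2, 9, 44, 265, 1854, 14833). Σ_{j=9}^{17} C(17,j)·!(17-j) = C(17,9)·!8 + C(17,10)·!7 + C(17,11)·!6 + C(17,12)·!5 + C(17,13)·!4 + C(17,14)·!3 + C(17,15)·!2 + C(17,16)·!1 + C(17,17)·!0 = 24310·14833 + 19448·1854 + 12376·265 + 6188·44 + 2380·9 + 680·2 + 136·1 + 17·0 + 1·1 = 400221651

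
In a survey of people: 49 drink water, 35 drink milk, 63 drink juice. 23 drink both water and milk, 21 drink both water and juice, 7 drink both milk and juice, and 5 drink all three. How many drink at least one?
|A∪B∪C| = 49+35+63-23-21-7+5 = 101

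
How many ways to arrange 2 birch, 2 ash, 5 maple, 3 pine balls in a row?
12! / (2! × 2! × 5! × 3!) = 166320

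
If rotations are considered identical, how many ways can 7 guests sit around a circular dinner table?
Circular: fix one position, arrange the rest. (7-1)! = 720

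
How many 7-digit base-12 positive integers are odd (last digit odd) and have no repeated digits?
Last∈{1,3,5,7,9,11}. Last=0: 0. Last nonzero: 6×10×P(10,5) = 1814400. Total = 1814400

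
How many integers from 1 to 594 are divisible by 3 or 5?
⌊594/3⌋ + ⌊594/5⌋ - ⌊594/15⌋ = 198 + 118 - 39 = 277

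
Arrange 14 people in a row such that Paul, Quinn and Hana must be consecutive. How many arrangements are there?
Treat the 3 as one block: (14-3+1)! × 3! = 479001600 × 6 = 2874009600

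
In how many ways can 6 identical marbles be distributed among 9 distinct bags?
C(6+9-1, 9-1) = C(14, 8) = 3003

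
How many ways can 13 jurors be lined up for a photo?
13! = 6227020800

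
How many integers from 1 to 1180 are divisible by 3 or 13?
⌊1180/3⌋ + ⌊1180/13⌋ - ⌊1180/39⌋ = 393 + 90 - 30 = 453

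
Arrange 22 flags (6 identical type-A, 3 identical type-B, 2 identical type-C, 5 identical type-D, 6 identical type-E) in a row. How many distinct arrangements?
22! / (6! × 3! × 2! × 5! × 6!) = 1505702278080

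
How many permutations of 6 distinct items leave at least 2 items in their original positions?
Exactly j fixed points: C(6,j)·!(6-j); sum over j ≥ 2 (derangement numbers via !m = (m-1)·(!(m-1) + !(m-2)): !0..!4 = 1, 0, 1, 2, 9). Σ_{j=2}^{6} C(6,j)·!(6-j) = C(6,2)·!4 + C(6,3)·!3 + C(6,4)·!2 + C(6,5)·!1 + C(6,6)·!0 = 15·9 + 20·2 + 15·1 + 6·0 + 1·1 = 191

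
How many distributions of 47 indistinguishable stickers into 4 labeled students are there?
C(47+4-1, 4-1) = C(50, 3) = 19600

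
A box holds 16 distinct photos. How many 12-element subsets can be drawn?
C(16,12) = 16!/(12!×4!) = 1820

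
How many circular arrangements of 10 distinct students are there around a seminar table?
Circular: fix one position, arrange the rest. (10-1)! = 362880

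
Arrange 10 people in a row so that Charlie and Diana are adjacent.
Treat as block: (10-1)! × 2! = 362880 × 2 = 725760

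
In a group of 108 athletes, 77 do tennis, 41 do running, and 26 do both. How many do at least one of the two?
|A∪B| = |A| + |B| - |A∩B| = 77 + 41 - 26 = 92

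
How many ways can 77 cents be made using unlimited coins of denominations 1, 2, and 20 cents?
Coefficient of x^77 in 1/(1-x^1) · 1/(1-x^2) · 1/(1-x^20). Case on j = number of 20-cent coins (j = 0..3); remainder r = 77 - 20j is made from {1,2} in ⌊r/2⌋+1 ways. r = 77, 57, 37, 17 → 39 + 29 + 19 + 9 = 96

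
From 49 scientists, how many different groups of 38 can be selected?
C(49,38) = 49!/(38!×11!) = 29135916264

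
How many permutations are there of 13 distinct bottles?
13! = 6227020800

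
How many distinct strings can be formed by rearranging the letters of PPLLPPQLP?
9! / (1! × 3! × 5!) = 504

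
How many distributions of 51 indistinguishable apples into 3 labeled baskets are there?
C(51+3-1, 3-1) = C(53, 2) = 1378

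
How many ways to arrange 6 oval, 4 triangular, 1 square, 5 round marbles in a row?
16! / (6! × 4! × 1! × 5!) = 10090080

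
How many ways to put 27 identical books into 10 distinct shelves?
C(27+10-1, 10-1) = C(36, 9) = 94143280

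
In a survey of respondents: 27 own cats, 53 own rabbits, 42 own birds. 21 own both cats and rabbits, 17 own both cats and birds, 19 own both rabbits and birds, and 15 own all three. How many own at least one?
|A∪B∪C| = 27+53+42-21-17-19+15 = 80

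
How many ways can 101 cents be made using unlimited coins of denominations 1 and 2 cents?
Coefficient of x^101 in 1/(1-x^1) · 1/(1-x^2). Use j coins of 2 for j = 0..⌊101/2⌋ = 50, the rest in 1s: 50 + 1 = 51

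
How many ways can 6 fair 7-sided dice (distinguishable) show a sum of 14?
Coefficient of x^14 in (x + x² + ... + x^7)^6. By inclusion-exclusion on dice exceeding 7: Σ_j (-1)^j C(6,j)·C(14-1-7j, 5) = C(6,0)·C(13,5) - C(6,1)·C(6,5) = 1·1287 - 6·6 = 1251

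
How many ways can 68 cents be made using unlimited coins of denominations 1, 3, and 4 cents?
Coefficient of x^68 in 1/(1-x^1) · 1/(1-x^3) · 1/(1-x^4). Case on j = number of 4-cent coins (j = 0..17); remainder r = 68 - 4j is made from {1,3} in ⌊r/3⌋+1 ways. r = 68, 64, 60, 56, 52, 48, 44, 40, 36, 32, 28, 24, 20, 16, 12, 8, 4, 0 → 23 + 22 + 21 + 19 + 18 + 17 + 15 + 14 + 13 + 11 + 10 + 9 + 7 + 6 + 5 + 3 + 2 + 1 = 216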